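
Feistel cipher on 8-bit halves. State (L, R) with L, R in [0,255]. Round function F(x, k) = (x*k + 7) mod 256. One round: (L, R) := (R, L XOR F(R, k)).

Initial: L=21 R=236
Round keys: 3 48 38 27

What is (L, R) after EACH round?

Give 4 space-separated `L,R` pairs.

Answer: 236,222 222,75 75,247 247,95

Derivation:
Round 1 (k=3): L=236 R=222
Round 2 (k=48): L=222 R=75
Round 3 (k=38): L=75 R=247
Round 4 (k=27): L=247 R=95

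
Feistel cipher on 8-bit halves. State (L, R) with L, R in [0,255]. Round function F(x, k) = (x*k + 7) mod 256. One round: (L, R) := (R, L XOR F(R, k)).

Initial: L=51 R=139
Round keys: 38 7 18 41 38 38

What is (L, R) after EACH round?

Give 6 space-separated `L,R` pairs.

Round 1 (k=38): L=139 R=154
Round 2 (k=7): L=154 R=182
Round 3 (k=18): L=182 R=73
Round 4 (k=41): L=73 R=14
Round 5 (k=38): L=14 R=82
Round 6 (k=38): L=82 R=61

Answer: 139,154 154,182 182,73 73,14 14,82 82,61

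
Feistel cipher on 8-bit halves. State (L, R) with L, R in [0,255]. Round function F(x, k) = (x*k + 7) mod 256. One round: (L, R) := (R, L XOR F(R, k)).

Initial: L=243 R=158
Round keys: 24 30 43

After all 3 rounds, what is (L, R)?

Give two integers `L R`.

Round 1 (k=24): L=158 R=36
Round 2 (k=30): L=36 R=161
Round 3 (k=43): L=161 R=54

Answer: 161 54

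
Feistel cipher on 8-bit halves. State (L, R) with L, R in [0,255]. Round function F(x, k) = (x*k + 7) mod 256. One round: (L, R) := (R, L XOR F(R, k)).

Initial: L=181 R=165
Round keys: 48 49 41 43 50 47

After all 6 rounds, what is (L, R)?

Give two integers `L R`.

Answer: 242 187

Derivation:
Round 1 (k=48): L=165 R=66
Round 2 (k=49): L=66 R=12
Round 3 (k=41): L=12 R=177
Round 4 (k=43): L=177 R=206
Round 5 (k=50): L=206 R=242
Round 6 (k=47): L=242 R=187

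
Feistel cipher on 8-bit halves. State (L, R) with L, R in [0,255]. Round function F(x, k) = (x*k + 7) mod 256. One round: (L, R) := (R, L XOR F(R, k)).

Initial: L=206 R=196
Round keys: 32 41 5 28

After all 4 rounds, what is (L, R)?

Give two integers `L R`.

Answer: 58 35

Derivation:
Round 1 (k=32): L=196 R=73
Round 2 (k=41): L=73 R=124
Round 3 (k=5): L=124 R=58
Round 4 (k=28): L=58 R=35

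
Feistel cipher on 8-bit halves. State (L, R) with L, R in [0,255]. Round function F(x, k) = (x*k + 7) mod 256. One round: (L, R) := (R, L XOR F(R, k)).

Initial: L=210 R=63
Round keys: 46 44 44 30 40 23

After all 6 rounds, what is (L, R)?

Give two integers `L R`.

Answer: 195 215

Derivation:
Round 1 (k=46): L=63 R=139
Round 2 (k=44): L=139 R=212
Round 3 (k=44): L=212 R=252
Round 4 (k=30): L=252 R=91
Round 5 (k=40): L=91 R=195
Round 6 (k=23): L=195 R=215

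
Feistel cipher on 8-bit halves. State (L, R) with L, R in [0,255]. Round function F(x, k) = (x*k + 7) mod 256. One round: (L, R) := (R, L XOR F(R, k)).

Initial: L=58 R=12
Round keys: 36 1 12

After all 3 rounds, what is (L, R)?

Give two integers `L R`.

Round 1 (k=36): L=12 R=141
Round 2 (k=1): L=141 R=152
Round 3 (k=12): L=152 R=170

Answer: 152 170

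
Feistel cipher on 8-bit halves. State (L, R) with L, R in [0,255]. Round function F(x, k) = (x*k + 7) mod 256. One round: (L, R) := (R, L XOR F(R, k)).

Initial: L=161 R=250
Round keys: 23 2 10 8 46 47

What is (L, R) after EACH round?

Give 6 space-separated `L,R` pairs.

Round 1 (k=23): L=250 R=220
Round 2 (k=2): L=220 R=69
Round 3 (k=10): L=69 R=101
Round 4 (k=8): L=101 R=106
Round 5 (k=46): L=106 R=118
Round 6 (k=47): L=118 R=219

Answer: 250,220 220,69 69,101 101,106 106,118 118,219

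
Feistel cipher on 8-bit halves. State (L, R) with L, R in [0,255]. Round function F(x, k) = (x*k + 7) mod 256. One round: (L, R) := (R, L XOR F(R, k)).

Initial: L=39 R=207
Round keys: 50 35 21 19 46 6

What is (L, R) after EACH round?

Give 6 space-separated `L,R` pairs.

Round 1 (k=50): L=207 R=82
Round 2 (k=35): L=82 R=242
Round 3 (k=21): L=242 R=179
Round 4 (k=19): L=179 R=162
Round 5 (k=46): L=162 R=144
Round 6 (k=6): L=144 R=197

Answer: 207,82 82,242 242,179 179,162 162,144 144,197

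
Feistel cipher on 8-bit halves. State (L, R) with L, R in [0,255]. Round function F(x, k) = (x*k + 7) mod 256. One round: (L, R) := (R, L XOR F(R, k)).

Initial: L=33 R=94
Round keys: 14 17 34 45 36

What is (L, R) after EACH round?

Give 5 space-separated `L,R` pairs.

Answer: 94,10 10,239 239,207 207,133 133,116

Derivation:
Round 1 (k=14): L=94 R=10
Round 2 (k=17): L=10 R=239
Round 3 (k=34): L=239 R=207
Round 4 (k=45): L=207 R=133
Round 5 (k=36): L=133 R=116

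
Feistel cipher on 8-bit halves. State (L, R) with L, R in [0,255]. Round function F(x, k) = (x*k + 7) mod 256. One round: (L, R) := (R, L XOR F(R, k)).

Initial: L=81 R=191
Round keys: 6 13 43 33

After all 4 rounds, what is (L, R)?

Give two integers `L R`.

Round 1 (k=6): L=191 R=208
Round 2 (k=13): L=208 R=40
Round 3 (k=43): L=40 R=111
Round 4 (k=33): L=111 R=126

Answer: 111 126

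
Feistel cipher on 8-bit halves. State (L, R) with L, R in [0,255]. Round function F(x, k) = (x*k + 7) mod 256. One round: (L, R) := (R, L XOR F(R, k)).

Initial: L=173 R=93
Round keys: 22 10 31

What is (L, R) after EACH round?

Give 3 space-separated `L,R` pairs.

Answer: 93,168 168,202 202,213

Derivation:
Round 1 (k=22): L=93 R=168
Round 2 (k=10): L=168 R=202
Round 3 (k=31): L=202 R=213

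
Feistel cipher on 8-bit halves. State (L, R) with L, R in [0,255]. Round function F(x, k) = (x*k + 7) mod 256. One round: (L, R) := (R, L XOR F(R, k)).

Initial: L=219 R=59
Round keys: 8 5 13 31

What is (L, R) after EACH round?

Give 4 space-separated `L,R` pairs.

Answer: 59,4 4,32 32,163 163,228

Derivation:
Round 1 (k=8): L=59 R=4
Round 2 (k=5): L=4 R=32
Round 3 (k=13): L=32 R=163
Round 4 (k=31): L=163 R=228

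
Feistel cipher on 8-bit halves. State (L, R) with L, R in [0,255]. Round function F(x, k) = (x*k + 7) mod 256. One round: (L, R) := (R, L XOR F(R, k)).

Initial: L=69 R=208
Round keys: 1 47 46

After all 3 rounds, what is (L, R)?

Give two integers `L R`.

Round 1 (k=1): L=208 R=146
Round 2 (k=47): L=146 R=5
Round 3 (k=46): L=5 R=127

Answer: 5 127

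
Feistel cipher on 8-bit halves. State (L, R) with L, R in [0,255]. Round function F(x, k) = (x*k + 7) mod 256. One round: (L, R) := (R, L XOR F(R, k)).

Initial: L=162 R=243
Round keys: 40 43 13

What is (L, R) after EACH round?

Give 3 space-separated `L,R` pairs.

Answer: 243,93 93,85 85,5

Derivation:
Round 1 (k=40): L=243 R=93
Round 2 (k=43): L=93 R=85
Round 3 (k=13): L=85 R=5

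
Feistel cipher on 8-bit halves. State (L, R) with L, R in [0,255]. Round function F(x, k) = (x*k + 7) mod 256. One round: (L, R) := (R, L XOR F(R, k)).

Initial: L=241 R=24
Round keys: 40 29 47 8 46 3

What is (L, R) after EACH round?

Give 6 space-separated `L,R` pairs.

Round 1 (k=40): L=24 R=54
Round 2 (k=29): L=54 R=61
Round 3 (k=47): L=61 R=12
Round 4 (k=8): L=12 R=90
Round 5 (k=46): L=90 R=63
Round 6 (k=3): L=63 R=158

Answer: 24,54 54,61 61,12 12,90 90,63 63,158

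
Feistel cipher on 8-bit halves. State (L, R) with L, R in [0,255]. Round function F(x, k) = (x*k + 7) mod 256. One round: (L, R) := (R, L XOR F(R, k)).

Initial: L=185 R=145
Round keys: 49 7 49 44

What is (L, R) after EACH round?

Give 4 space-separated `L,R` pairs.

Round 1 (k=49): L=145 R=113
Round 2 (k=7): L=113 R=143
Round 3 (k=49): L=143 R=23
Round 4 (k=44): L=23 R=116

Answer: 145,113 113,143 143,23 23,116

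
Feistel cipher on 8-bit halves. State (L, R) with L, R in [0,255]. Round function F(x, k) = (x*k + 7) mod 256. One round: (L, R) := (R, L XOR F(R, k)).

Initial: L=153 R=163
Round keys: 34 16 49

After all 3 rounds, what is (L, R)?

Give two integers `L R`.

Answer: 228 159

Derivation:
Round 1 (k=34): L=163 R=52
Round 2 (k=16): L=52 R=228
Round 3 (k=49): L=228 R=159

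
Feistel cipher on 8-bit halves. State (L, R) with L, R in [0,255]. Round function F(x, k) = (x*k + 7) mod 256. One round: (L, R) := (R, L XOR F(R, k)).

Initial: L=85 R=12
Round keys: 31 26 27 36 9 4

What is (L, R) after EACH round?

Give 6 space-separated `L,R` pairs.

Round 1 (k=31): L=12 R=46
Round 2 (k=26): L=46 R=191
Round 3 (k=27): L=191 R=2
Round 4 (k=36): L=2 R=240
Round 5 (k=9): L=240 R=117
Round 6 (k=4): L=117 R=43

Answer: 12,46 46,191 191,2 2,240 240,117 117,43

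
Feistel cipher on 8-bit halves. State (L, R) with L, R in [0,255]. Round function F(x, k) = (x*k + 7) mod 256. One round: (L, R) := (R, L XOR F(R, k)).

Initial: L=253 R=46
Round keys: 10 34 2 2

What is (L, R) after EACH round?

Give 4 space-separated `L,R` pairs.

Round 1 (k=10): L=46 R=46
Round 2 (k=34): L=46 R=13
Round 3 (k=2): L=13 R=15
Round 4 (k=2): L=15 R=40

Answer: 46,46 46,13 13,15 15,40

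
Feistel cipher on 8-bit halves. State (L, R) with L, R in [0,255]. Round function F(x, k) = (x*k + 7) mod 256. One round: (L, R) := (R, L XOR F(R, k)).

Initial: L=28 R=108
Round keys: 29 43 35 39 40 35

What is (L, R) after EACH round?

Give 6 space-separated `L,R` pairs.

Round 1 (k=29): L=108 R=95
Round 2 (k=43): L=95 R=144
Round 3 (k=35): L=144 R=232
Round 4 (k=39): L=232 R=207
Round 5 (k=40): L=207 R=183
Round 6 (k=35): L=183 R=195

Answer: 108,95 95,144 144,232 232,207 207,183 183,195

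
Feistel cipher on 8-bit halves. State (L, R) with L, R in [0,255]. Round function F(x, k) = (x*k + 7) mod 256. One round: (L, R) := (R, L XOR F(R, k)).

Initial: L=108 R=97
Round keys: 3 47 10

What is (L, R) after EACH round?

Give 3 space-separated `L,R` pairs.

Round 1 (k=3): L=97 R=70
Round 2 (k=47): L=70 R=128
Round 3 (k=10): L=128 R=65

Answer: 97,70 70,128 128,65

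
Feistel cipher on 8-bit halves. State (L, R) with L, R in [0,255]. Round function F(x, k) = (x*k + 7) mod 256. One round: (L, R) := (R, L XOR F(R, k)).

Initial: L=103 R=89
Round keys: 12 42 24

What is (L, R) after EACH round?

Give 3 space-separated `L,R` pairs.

Round 1 (k=12): L=89 R=84
Round 2 (k=42): L=84 R=150
Round 3 (k=24): L=150 R=67

Answer: 89,84 84,150 150,67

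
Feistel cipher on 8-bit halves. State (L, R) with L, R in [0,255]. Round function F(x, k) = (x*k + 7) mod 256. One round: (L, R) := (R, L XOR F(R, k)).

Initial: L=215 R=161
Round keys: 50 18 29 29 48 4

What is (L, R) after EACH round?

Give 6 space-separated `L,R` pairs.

Answer: 161,174 174,226 226,15 15,88 88,136 136,127

Derivation:
Round 1 (k=50): L=161 R=174
Round 2 (k=18): L=174 R=226
Round 3 (k=29): L=226 R=15
Round 4 (k=29): L=15 R=88
Round 5 (k=48): L=88 R=136
Round 6 (k=4): L=136 R=127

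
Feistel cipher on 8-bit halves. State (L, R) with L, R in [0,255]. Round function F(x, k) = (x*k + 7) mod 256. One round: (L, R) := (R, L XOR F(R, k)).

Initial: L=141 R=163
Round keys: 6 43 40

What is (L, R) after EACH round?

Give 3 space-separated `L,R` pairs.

Round 1 (k=6): L=163 R=84
Round 2 (k=43): L=84 R=128
Round 3 (k=40): L=128 R=83

Answer: 163,84 84,128 128,83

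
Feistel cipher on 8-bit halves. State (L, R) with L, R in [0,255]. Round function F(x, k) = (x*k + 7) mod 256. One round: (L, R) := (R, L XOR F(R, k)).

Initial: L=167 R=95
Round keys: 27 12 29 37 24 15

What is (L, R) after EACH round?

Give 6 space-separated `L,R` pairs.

Answer: 95,171 171,84 84,32 32,243 243,239 239,251

Derivation:
Round 1 (k=27): L=95 R=171
Round 2 (k=12): L=171 R=84
Round 3 (k=29): L=84 R=32
Round 4 (k=37): L=32 R=243
Round 5 (k=24): L=243 R=239
Round 6 (k=15): L=239 R=251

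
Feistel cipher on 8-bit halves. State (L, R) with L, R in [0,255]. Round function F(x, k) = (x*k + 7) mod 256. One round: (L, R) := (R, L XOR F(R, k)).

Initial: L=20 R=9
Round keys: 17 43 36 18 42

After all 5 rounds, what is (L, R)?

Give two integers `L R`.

Answer: 39 182

Derivation:
Round 1 (k=17): L=9 R=180
Round 2 (k=43): L=180 R=74
Round 3 (k=36): L=74 R=219
Round 4 (k=18): L=219 R=39
Round 5 (k=42): L=39 R=182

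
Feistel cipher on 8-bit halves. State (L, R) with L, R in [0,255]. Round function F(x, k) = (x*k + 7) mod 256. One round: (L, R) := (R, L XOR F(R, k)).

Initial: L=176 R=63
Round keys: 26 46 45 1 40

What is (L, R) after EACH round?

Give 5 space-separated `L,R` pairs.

Answer: 63,221 221,130 130,60 60,193 193,19

Derivation:
Round 1 (k=26): L=63 R=221
Round 2 (k=46): L=221 R=130
Round 3 (k=45): L=130 R=60
Round 4 (k=1): L=60 R=193
Round 5 (k=40): L=193 R=19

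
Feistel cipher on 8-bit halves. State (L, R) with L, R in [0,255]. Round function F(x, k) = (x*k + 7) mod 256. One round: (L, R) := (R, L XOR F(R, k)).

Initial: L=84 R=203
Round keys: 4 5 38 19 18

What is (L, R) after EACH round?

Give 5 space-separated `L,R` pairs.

Round 1 (k=4): L=203 R=103
Round 2 (k=5): L=103 R=193
Round 3 (k=38): L=193 R=202
Round 4 (k=19): L=202 R=196
Round 5 (k=18): L=196 R=5

Answer: 203,103 103,193 193,202 202,196 196,5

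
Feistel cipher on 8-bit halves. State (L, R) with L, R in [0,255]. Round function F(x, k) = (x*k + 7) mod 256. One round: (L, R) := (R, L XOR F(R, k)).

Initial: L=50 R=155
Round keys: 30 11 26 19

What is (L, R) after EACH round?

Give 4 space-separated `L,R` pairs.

Answer: 155,3 3,179 179,54 54,186

Derivation:
Round 1 (k=30): L=155 R=3
Round 2 (k=11): L=3 R=179
Round 3 (k=26): L=179 R=54
Round 4 (k=19): L=54 R=186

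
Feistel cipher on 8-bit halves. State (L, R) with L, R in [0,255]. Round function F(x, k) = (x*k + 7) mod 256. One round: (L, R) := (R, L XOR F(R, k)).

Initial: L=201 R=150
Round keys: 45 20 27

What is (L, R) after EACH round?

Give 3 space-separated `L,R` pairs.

Answer: 150,172 172,225 225,110

Derivation:
Round 1 (k=45): L=150 R=172
Round 2 (k=20): L=172 R=225
Round 3 (k=27): L=225 R=110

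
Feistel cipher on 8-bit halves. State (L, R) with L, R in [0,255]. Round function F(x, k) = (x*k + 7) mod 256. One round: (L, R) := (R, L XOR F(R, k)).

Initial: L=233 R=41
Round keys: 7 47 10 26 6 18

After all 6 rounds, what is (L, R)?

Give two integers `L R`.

Answer: 173 3

Derivation:
Round 1 (k=7): L=41 R=207
Round 2 (k=47): L=207 R=33
Round 3 (k=10): L=33 R=158
Round 4 (k=26): L=158 R=50
Round 5 (k=6): L=50 R=173
Round 6 (k=18): L=173 R=3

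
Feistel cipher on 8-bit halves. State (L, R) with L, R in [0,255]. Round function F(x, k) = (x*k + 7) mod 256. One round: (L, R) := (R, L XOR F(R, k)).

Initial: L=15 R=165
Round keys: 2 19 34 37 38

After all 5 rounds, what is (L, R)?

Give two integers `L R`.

Round 1 (k=2): L=165 R=94
Round 2 (k=19): L=94 R=164
Round 3 (k=34): L=164 R=145
Round 4 (k=37): L=145 R=88
Round 5 (k=38): L=88 R=134

Answer: 88 134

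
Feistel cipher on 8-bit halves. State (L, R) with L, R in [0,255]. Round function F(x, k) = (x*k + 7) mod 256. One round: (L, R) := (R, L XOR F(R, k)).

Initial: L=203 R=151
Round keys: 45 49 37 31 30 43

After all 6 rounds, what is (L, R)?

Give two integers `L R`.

Round 1 (k=45): L=151 R=89
Round 2 (k=49): L=89 R=135
Round 3 (k=37): L=135 R=211
Round 4 (k=31): L=211 R=19
Round 5 (k=30): L=19 R=146
Round 6 (k=43): L=146 R=158

Answer: 146 158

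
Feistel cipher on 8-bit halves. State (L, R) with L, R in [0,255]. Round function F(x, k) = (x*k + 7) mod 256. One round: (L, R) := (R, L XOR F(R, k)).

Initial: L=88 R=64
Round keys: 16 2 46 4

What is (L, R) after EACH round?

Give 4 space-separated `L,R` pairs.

Answer: 64,95 95,133 133,178 178,74

Derivation:
Round 1 (k=16): L=64 R=95
Round 2 (k=2): L=95 R=133
Round 3 (k=46): L=133 R=178
Round 4 (k=4): L=178 R=74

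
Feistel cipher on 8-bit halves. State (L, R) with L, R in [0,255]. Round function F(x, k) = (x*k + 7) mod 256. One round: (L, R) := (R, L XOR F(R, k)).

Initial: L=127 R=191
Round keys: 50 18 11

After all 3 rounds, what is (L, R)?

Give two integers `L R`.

Answer: 68 217

Derivation:
Round 1 (k=50): L=191 R=42
Round 2 (k=18): L=42 R=68
Round 3 (k=11): L=68 R=217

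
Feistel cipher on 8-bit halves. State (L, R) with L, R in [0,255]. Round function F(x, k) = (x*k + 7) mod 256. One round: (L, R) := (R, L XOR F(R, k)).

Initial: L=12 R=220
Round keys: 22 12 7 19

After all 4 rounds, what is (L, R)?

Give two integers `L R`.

Round 1 (k=22): L=220 R=227
Round 2 (k=12): L=227 R=119
Round 3 (k=7): L=119 R=171
Round 4 (k=19): L=171 R=207

Answer: 171 207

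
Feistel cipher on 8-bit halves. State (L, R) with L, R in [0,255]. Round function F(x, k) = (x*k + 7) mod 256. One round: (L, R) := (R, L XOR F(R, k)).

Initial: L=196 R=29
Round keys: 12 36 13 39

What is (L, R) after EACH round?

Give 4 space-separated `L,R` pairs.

Round 1 (k=12): L=29 R=167
Round 2 (k=36): L=167 R=158
Round 3 (k=13): L=158 R=170
Round 4 (k=39): L=170 R=115

Answer: 29,167 167,158 158,170 170,115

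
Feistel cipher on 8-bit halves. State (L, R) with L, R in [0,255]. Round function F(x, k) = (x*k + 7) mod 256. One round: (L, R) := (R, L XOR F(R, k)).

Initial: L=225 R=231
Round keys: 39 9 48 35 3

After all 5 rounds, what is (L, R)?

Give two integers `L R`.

Round 1 (k=39): L=231 R=217
Round 2 (k=9): L=217 R=79
Round 3 (k=48): L=79 R=14
Round 4 (k=35): L=14 R=190
Round 5 (k=3): L=190 R=79

Answer: 190 79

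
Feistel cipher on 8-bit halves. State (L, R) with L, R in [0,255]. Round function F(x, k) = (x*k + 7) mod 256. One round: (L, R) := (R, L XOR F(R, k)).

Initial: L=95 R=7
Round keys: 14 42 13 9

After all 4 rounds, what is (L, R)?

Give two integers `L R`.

Answer: 173 248

Derivation:
Round 1 (k=14): L=7 R=54
Round 2 (k=42): L=54 R=228
Round 3 (k=13): L=228 R=173
Round 4 (k=9): L=173 R=248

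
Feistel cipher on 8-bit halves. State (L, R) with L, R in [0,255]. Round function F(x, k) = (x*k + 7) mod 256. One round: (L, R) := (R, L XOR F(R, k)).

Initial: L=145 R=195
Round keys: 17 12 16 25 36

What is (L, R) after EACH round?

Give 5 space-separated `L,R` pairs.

Answer: 195,107 107,200 200,236 236,219 219,63

Derivation:
Round 1 (k=17): L=195 R=107
Round 2 (k=12): L=107 R=200
Round 3 (k=16): L=200 R=236
Round 4 (k=25): L=236 R=219
Round 5 (k=36): L=219 R=63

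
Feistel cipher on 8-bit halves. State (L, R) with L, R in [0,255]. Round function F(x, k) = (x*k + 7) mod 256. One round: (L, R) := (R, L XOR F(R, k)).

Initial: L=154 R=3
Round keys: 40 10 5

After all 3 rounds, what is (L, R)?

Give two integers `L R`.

Round 1 (k=40): L=3 R=229
Round 2 (k=10): L=229 R=250
Round 3 (k=5): L=250 R=12

Answer: 250 12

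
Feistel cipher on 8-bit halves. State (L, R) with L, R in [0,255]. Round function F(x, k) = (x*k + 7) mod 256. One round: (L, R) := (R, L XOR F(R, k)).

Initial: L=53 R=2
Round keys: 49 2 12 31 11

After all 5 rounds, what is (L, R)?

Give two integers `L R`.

Round 1 (k=49): L=2 R=92
Round 2 (k=2): L=92 R=189
Round 3 (k=12): L=189 R=191
Round 4 (k=31): L=191 R=149
Round 5 (k=11): L=149 R=209

Answer: 149 209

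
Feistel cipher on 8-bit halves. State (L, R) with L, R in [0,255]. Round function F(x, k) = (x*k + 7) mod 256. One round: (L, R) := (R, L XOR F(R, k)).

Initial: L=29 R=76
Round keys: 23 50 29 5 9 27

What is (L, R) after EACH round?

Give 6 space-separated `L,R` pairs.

Round 1 (k=23): L=76 R=198
Round 2 (k=50): L=198 R=255
Round 3 (k=29): L=255 R=44
Round 4 (k=5): L=44 R=28
Round 5 (k=9): L=28 R=47
Round 6 (k=27): L=47 R=224

Answer: 76,198 198,255 255,44 44,28 28,47 47,224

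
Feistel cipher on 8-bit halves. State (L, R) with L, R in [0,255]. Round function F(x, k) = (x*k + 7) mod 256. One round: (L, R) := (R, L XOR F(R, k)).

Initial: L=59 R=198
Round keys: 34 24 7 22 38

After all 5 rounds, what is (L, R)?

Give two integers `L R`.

Round 1 (k=34): L=198 R=104
Round 2 (k=24): L=104 R=1
Round 3 (k=7): L=1 R=102
Round 4 (k=22): L=102 R=202
Round 5 (k=38): L=202 R=101

Answer: 202 101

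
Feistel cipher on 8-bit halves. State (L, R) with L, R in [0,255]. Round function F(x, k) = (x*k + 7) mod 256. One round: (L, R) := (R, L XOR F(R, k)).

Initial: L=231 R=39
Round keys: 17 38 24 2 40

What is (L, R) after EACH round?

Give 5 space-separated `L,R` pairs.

Answer: 39,121 121,218 218,14 14,249 249,225

Derivation:
Round 1 (k=17): L=39 R=121
Round 2 (k=38): L=121 R=218
Round 3 (k=24): L=218 R=14
Round 4 (k=2): L=14 R=249
Round 5 (k=40): L=249 R=225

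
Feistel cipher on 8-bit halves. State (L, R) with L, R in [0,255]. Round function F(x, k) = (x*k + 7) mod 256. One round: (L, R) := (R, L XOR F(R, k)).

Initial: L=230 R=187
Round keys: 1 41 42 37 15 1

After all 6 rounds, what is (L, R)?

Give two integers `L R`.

Answer: 226 47

Derivation:
Round 1 (k=1): L=187 R=36
Round 2 (k=41): L=36 R=112
Round 3 (k=42): L=112 R=67
Round 4 (k=37): L=67 R=198
Round 5 (k=15): L=198 R=226
Round 6 (k=1): L=226 R=47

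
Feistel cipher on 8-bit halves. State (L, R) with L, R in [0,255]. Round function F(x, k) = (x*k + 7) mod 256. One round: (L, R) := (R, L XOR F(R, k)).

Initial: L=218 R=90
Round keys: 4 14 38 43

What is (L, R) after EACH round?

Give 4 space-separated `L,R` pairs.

Answer: 90,181 181,183 183,132 132,132

Derivation:
Round 1 (k=4): L=90 R=181
Round 2 (k=14): L=181 R=183
Round 3 (k=38): L=183 R=132
Round 4 (k=43): L=132 R=132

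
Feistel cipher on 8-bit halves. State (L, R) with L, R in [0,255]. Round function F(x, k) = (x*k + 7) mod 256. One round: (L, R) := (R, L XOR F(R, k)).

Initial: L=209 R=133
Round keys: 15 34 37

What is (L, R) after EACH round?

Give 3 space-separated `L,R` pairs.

Round 1 (k=15): L=133 R=3
Round 2 (k=34): L=3 R=232
Round 3 (k=37): L=232 R=140

Answer: 133,3 3,232 232,140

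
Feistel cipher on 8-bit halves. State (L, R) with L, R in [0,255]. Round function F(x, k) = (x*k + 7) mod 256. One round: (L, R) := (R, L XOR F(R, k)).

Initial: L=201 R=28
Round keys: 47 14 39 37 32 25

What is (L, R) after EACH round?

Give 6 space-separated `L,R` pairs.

Answer: 28,226 226,127 127,130 130,174 174,69 69,106

Derivation:
Round 1 (k=47): L=28 R=226
Round 2 (k=14): L=226 R=127
Round 3 (k=39): L=127 R=130
Round 4 (k=37): L=130 R=174
Round 5 (k=32): L=174 R=69
Round 6 (k=25): L=69 R=106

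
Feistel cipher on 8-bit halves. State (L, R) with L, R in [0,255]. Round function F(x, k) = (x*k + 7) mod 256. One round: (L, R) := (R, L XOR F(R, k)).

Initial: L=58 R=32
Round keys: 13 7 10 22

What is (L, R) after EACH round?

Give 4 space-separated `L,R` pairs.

Round 1 (k=13): L=32 R=157
Round 2 (k=7): L=157 R=114
Round 3 (k=10): L=114 R=230
Round 4 (k=22): L=230 R=185

Answer: 32,157 157,114 114,230 230,185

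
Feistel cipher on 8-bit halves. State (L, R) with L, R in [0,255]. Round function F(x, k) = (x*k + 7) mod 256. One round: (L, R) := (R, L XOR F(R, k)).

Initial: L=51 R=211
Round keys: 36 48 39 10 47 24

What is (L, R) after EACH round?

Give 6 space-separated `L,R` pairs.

Answer: 211,128 128,212 212,211 211,145 145,117 117,110

Derivation:
Round 1 (k=36): L=211 R=128
Round 2 (k=48): L=128 R=212
Round 3 (k=39): L=212 R=211
Round 4 (k=10): L=211 R=145
Round 5 (k=47): L=145 R=117
Round 6 (k=24): L=117 R=110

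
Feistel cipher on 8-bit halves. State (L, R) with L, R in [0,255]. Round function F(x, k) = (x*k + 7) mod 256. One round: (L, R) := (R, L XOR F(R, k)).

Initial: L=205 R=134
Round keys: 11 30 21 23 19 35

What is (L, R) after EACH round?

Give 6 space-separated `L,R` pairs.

Answer: 134,4 4,249 249,112 112,238 238,193 193,132

Derivation:
Round 1 (k=11): L=134 R=4
Round 2 (k=30): L=4 R=249
Round 3 (k=21): L=249 R=112
Round 4 (k=23): L=112 R=238
Round 5 (k=19): L=238 R=193
Round 6 (k=35): L=193 R=132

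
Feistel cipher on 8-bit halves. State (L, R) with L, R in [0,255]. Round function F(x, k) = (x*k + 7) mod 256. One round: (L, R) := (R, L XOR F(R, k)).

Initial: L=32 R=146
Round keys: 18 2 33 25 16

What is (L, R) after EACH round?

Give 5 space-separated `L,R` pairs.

Answer: 146,107 107,79 79,93 93,83 83,106

Derivation:
Round 1 (k=18): L=146 R=107
Round 2 (k=2): L=107 R=79
Round 3 (k=33): L=79 R=93
Round 4 (k=25): L=93 R=83
Round 5 (k=16): L=83 R=106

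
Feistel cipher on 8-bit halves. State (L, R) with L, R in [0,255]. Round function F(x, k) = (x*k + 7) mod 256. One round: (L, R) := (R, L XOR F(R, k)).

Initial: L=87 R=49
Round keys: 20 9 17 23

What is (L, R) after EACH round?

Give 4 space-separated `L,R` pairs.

Answer: 49,140 140,194 194,101 101,216

Derivation:
Round 1 (k=20): L=49 R=140
Round 2 (k=9): L=140 R=194
Round 3 (k=17): L=194 R=101
Round 4 (k=23): L=101 R=216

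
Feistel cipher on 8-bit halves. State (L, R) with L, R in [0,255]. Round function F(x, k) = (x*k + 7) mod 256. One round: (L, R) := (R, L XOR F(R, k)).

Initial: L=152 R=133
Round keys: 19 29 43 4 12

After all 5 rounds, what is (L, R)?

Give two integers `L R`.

Round 1 (k=19): L=133 R=126
Round 2 (k=29): L=126 R=200
Round 3 (k=43): L=200 R=225
Round 4 (k=4): L=225 R=67
Round 5 (k=12): L=67 R=202

Answer: 67 202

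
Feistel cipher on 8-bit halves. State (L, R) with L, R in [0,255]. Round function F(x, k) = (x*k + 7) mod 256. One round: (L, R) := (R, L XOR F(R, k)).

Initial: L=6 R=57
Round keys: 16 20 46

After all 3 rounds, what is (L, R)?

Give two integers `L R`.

Round 1 (k=16): L=57 R=145
Round 2 (k=20): L=145 R=98
Round 3 (k=46): L=98 R=50

Answer: 98 50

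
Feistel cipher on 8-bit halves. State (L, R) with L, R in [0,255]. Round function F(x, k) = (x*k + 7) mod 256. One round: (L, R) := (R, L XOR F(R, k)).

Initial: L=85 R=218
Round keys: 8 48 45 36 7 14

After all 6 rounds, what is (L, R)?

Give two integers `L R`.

Answer: 103 91

Derivation:
Round 1 (k=8): L=218 R=130
Round 2 (k=48): L=130 R=189
Round 3 (k=45): L=189 R=194
Round 4 (k=36): L=194 R=242
Round 5 (k=7): L=242 R=103
Round 6 (k=14): L=103 R=91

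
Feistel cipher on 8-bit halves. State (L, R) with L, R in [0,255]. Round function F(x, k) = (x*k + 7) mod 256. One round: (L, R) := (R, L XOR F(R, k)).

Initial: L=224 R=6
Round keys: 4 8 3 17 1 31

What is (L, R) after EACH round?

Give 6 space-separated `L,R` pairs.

Answer: 6,255 255,249 249,13 13,29 29,41 41,227

Derivation:
Round 1 (k=4): L=6 R=255
Round 2 (k=8): L=255 R=249
Round 3 (k=3): L=249 R=13
Round 4 (k=17): L=13 R=29
Round 5 (k=1): L=29 R=41
Round 6 (k=31): L=41 R=227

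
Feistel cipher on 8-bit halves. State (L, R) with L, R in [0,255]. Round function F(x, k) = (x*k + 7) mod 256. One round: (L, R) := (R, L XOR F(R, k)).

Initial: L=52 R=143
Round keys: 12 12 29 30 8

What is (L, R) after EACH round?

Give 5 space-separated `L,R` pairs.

Answer: 143,143 143,52 52,100 100,139 139,59

Derivation:
Round 1 (k=12): L=143 R=143
Round 2 (k=12): L=143 R=52
Round 3 (k=29): L=52 R=100
Round 4 (k=30): L=100 R=139
Round 5 (k=8): L=139 R=59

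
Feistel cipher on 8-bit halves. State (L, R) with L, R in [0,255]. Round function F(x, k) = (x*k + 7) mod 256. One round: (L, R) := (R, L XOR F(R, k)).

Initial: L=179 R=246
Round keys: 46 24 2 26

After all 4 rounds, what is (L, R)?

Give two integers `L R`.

Round 1 (k=46): L=246 R=136
Round 2 (k=24): L=136 R=49
Round 3 (k=2): L=49 R=225
Round 4 (k=26): L=225 R=208

Answer: 225 208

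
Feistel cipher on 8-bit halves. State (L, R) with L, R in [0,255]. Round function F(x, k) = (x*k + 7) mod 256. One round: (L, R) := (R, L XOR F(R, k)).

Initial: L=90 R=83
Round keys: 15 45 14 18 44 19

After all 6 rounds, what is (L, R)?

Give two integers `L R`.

Answer: 14 46

Derivation:
Round 1 (k=15): L=83 R=190
Round 2 (k=45): L=190 R=62
Round 3 (k=14): L=62 R=213
Round 4 (k=18): L=213 R=63
Round 5 (k=44): L=63 R=14
Round 6 (k=19): L=14 R=46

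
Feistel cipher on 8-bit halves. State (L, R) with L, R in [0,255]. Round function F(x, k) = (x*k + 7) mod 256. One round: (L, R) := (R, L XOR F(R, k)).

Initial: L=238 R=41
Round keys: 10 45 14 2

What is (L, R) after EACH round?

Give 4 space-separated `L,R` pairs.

Round 1 (k=10): L=41 R=79
Round 2 (k=45): L=79 R=195
Round 3 (k=14): L=195 R=254
Round 4 (k=2): L=254 R=192

Answer: 41,79 79,195 195,254 254,192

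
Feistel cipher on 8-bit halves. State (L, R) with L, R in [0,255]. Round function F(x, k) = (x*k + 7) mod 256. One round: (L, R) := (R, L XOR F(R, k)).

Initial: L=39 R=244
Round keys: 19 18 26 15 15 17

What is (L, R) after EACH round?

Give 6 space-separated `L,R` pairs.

Answer: 244,4 4,187 187,1 1,173 173,43 43,79

Derivation:
Round 1 (k=19): L=244 R=4
Round 2 (k=18): L=4 R=187
Round 3 (k=26): L=187 R=1
Round 4 (k=15): L=1 R=173
Round 5 (k=15): L=173 R=43
Round 6 (k=17): L=43 R=79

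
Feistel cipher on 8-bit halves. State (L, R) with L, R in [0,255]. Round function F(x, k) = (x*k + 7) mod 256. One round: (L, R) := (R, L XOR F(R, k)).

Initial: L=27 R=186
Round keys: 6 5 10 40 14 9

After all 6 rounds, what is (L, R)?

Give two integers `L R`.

Round 1 (k=6): L=186 R=120
Round 2 (k=5): L=120 R=229
Round 3 (k=10): L=229 R=129
Round 4 (k=40): L=129 R=202
Round 5 (k=14): L=202 R=146
Round 6 (k=9): L=146 R=227

Answer: 146 227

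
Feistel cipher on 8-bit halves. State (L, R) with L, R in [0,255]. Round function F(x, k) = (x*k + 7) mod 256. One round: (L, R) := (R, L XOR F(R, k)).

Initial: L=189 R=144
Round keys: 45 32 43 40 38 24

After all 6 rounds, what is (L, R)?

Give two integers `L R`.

Round 1 (k=45): L=144 R=234
Round 2 (k=32): L=234 R=215
Round 3 (k=43): L=215 R=206
Round 4 (k=40): L=206 R=224
Round 5 (k=38): L=224 R=137
Round 6 (k=24): L=137 R=63

Answer: 137 63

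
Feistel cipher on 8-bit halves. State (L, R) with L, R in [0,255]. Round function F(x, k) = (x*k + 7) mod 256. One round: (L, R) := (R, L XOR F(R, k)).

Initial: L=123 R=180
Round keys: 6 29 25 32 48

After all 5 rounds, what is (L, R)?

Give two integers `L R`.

Round 1 (k=6): L=180 R=68
Round 2 (k=29): L=68 R=15
Round 3 (k=25): L=15 R=58
Round 4 (k=32): L=58 R=72
Round 5 (k=48): L=72 R=189

Answer: 72 189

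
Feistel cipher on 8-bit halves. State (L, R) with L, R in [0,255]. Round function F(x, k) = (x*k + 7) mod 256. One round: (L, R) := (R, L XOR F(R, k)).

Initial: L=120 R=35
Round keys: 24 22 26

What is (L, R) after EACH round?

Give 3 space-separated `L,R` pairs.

Answer: 35,55 55,226 226,204

Derivation:
Round 1 (k=24): L=35 R=55
Round 2 (k=22): L=55 R=226
Round 3 (k=26): L=226 R=204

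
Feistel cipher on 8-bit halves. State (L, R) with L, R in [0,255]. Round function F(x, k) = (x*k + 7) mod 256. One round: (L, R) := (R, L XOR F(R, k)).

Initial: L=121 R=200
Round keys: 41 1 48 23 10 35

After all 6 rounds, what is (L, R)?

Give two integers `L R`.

Answer: 52 8

Derivation:
Round 1 (k=41): L=200 R=118
Round 2 (k=1): L=118 R=181
Round 3 (k=48): L=181 R=129
Round 4 (k=23): L=129 R=43
Round 5 (k=10): L=43 R=52
Round 6 (k=35): L=52 R=8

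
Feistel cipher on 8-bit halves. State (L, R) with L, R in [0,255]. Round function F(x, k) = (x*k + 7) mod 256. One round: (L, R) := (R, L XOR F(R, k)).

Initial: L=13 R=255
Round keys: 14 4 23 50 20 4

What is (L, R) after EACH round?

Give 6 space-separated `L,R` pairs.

Answer: 255,244 244,40 40,107 107,197 197,0 0,194

Derivation:
Round 1 (k=14): L=255 R=244
Round 2 (k=4): L=244 R=40
Round 3 (k=23): L=40 R=107
Round 4 (k=50): L=107 R=197
Round 5 (k=20): L=197 R=0
Round 6 (k=4): L=0 R=194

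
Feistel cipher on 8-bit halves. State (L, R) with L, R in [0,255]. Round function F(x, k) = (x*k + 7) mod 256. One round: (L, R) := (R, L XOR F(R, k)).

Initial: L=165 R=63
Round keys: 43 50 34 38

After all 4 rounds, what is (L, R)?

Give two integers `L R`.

Round 1 (k=43): L=63 R=57
Round 2 (k=50): L=57 R=22
Round 3 (k=34): L=22 R=202
Round 4 (k=38): L=202 R=21

Answer: 202 21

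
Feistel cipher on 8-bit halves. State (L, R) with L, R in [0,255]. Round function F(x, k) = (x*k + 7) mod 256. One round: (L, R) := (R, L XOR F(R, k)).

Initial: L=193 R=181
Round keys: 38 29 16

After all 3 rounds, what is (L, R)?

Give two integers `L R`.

Round 1 (k=38): L=181 R=36
Round 2 (k=29): L=36 R=174
Round 3 (k=16): L=174 R=195

Answer: 174 195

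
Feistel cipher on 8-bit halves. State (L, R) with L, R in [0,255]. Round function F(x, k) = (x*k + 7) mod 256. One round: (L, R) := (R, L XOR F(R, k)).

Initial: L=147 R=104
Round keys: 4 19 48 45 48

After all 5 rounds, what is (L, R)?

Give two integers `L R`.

Answer: 165 212

Derivation:
Round 1 (k=4): L=104 R=52
Round 2 (k=19): L=52 R=139
Round 3 (k=48): L=139 R=35
Round 4 (k=45): L=35 R=165
Round 5 (k=48): L=165 R=212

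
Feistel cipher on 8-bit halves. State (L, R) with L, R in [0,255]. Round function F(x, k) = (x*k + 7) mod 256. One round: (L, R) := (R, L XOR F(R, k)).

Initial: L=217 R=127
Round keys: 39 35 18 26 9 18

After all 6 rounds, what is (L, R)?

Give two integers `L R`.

Round 1 (k=39): L=127 R=185
Round 2 (k=35): L=185 R=45
Round 3 (k=18): L=45 R=136
Round 4 (k=26): L=136 R=250
Round 5 (k=9): L=250 R=89
Round 6 (k=18): L=89 R=179

Answer: 89 179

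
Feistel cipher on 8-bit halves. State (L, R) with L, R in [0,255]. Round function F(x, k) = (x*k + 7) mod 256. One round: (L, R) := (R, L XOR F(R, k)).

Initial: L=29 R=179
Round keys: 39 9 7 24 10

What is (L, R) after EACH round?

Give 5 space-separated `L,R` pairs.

Answer: 179,81 81,83 83,29 29,236 236,34

Derivation:
Round 1 (k=39): L=179 R=81
Round 2 (k=9): L=81 R=83
Round 3 (k=7): L=83 R=29
Round 4 (k=24): L=29 R=236
Round 5 (k=10): L=236 R=34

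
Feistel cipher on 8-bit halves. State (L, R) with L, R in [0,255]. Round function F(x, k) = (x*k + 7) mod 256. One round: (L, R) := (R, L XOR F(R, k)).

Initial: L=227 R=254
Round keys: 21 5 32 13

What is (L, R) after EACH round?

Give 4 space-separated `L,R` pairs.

Round 1 (k=21): L=254 R=62
Round 2 (k=5): L=62 R=195
Round 3 (k=32): L=195 R=89
Round 4 (k=13): L=89 R=79

Answer: 254,62 62,195 195,89 89,79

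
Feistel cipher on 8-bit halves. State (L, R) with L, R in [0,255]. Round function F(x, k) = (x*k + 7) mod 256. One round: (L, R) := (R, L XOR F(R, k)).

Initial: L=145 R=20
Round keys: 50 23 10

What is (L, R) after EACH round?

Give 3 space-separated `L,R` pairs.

Round 1 (k=50): L=20 R=126
Round 2 (k=23): L=126 R=77
Round 3 (k=10): L=77 R=119

Answer: 20,126 126,77 77,119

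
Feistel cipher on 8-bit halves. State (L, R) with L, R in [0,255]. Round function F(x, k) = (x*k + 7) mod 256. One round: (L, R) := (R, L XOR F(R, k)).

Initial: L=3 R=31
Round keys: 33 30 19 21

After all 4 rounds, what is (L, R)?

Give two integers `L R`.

Round 1 (k=33): L=31 R=5
Round 2 (k=30): L=5 R=130
Round 3 (k=19): L=130 R=168
Round 4 (k=21): L=168 R=77

Answer: 168 77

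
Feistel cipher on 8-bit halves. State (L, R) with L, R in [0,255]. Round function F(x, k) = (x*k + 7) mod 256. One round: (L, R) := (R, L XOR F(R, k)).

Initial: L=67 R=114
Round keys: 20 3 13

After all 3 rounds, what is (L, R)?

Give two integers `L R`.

Round 1 (k=20): L=114 R=172
Round 2 (k=3): L=172 R=121
Round 3 (k=13): L=121 R=128

Answer: 121 128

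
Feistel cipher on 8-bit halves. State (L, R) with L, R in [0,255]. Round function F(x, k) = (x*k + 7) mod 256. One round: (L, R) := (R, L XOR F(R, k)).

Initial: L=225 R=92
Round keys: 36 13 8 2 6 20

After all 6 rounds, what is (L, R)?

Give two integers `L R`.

Round 1 (k=36): L=92 R=22
Round 2 (k=13): L=22 R=121
Round 3 (k=8): L=121 R=217
Round 4 (k=2): L=217 R=192
Round 5 (k=6): L=192 R=94
Round 6 (k=20): L=94 R=159

Answer: 94 159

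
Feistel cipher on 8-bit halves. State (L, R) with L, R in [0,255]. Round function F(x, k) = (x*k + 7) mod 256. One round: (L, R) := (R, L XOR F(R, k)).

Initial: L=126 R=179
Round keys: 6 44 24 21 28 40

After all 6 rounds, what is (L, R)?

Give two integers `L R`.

Answer: 43 176

Derivation:
Round 1 (k=6): L=179 R=71
Round 2 (k=44): L=71 R=136
Round 3 (k=24): L=136 R=128
Round 4 (k=21): L=128 R=15
Round 5 (k=28): L=15 R=43
Round 6 (k=40): L=43 R=176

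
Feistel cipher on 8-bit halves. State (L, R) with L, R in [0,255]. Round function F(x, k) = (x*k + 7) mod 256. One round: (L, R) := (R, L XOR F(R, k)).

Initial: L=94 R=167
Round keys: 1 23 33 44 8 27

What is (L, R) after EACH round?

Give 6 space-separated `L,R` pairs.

Answer: 167,240 240,48 48,199 199,11 11,152 152,4

Derivation:
Round 1 (k=1): L=167 R=240
Round 2 (k=23): L=240 R=48
Round 3 (k=33): L=48 R=199
Round 4 (k=44): L=199 R=11
Round 5 (k=8): L=11 R=152
Round 6 (k=27): L=152 R=4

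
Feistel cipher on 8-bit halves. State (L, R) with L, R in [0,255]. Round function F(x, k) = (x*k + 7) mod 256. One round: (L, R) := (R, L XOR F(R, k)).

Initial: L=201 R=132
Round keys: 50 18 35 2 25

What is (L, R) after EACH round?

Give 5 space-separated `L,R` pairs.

Round 1 (k=50): L=132 R=6
Round 2 (k=18): L=6 R=247
Round 3 (k=35): L=247 R=202
Round 4 (k=2): L=202 R=108
Round 5 (k=25): L=108 R=89

Answer: 132,6 6,247 247,202 202,108 108,89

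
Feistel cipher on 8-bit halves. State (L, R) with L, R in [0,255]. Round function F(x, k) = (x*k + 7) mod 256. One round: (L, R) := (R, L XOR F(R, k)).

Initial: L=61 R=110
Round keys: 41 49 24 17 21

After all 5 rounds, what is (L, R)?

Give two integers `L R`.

Answer: 15 69

Derivation:
Round 1 (k=41): L=110 R=152
Round 2 (k=49): L=152 R=113
Round 3 (k=24): L=113 R=7
Round 4 (k=17): L=7 R=15
Round 5 (k=21): L=15 R=69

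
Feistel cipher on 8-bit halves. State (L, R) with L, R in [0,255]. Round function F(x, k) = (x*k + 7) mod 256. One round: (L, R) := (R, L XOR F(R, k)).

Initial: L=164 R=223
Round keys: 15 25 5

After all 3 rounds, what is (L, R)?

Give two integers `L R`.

Answer: 188 15

Derivation:
Round 1 (k=15): L=223 R=188
Round 2 (k=25): L=188 R=188
Round 3 (k=5): L=188 R=15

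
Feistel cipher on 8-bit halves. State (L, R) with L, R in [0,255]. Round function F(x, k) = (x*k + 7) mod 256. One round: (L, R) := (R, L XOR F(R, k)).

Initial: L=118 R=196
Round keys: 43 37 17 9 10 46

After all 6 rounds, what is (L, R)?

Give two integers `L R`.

Round 1 (k=43): L=196 R=133
Round 2 (k=37): L=133 R=132
Round 3 (k=17): L=132 R=78
Round 4 (k=9): L=78 R=65
Round 5 (k=10): L=65 R=223
Round 6 (k=46): L=223 R=88

Answer: 223 88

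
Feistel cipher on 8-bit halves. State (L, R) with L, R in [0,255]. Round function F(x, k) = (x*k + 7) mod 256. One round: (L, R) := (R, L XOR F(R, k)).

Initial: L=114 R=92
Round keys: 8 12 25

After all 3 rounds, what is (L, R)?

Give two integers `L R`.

Answer: 95 219

Derivation:
Round 1 (k=8): L=92 R=149
Round 2 (k=12): L=149 R=95
Round 3 (k=25): L=95 R=219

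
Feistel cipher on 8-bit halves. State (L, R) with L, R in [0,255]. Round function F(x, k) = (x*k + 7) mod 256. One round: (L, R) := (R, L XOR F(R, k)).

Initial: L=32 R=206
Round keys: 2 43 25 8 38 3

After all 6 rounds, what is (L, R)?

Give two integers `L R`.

Round 1 (k=2): L=206 R=131
Round 2 (k=43): L=131 R=198
Round 3 (k=25): L=198 R=222
Round 4 (k=8): L=222 R=49
Round 5 (k=38): L=49 R=147
Round 6 (k=3): L=147 R=241

Answer: 147 241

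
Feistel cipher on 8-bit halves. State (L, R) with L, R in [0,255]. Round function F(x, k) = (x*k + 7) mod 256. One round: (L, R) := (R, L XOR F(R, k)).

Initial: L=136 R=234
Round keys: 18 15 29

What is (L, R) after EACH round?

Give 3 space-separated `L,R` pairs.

Round 1 (k=18): L=234 R=243
Round 2 (k=15): L=243 R=174
Round 3 (k=29): L=174 R=78

Answer: 234,243 243,174 174,78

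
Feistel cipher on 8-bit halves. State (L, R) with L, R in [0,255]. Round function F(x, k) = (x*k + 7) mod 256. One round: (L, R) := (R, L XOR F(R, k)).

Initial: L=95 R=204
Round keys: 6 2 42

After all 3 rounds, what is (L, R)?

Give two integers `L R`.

Answer: 235 5

Derivation:
Round 1 (k=6): L=204 R=144
Round 2 (k=2): L=144 R=235
Round 3 (k=42): L=235 R=5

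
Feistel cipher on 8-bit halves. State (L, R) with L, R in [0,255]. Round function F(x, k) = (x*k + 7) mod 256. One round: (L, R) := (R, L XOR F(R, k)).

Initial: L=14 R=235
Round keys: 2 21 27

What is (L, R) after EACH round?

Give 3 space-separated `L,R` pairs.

Round 1 (k=2): L=235 R=211
Round 2 (k=21): L=211 R=189
Round 3 (k=27): L=189 R=37

Answer: 235,211 211,189 189,37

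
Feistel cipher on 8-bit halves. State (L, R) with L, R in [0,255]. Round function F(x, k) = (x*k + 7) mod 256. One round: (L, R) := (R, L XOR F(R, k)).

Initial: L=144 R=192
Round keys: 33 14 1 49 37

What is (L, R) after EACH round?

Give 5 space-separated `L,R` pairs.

Round 1 (k=33): L=192 R=87
Round 2 (k=14): L=87 R=9
Round 3 (k=1): L=9 R=71
Round 4 (k=49): L=71 R=151
Round 5 (k=37): L=151 R=157

Answer: 192,87 87,9 9,71 71,151 151,157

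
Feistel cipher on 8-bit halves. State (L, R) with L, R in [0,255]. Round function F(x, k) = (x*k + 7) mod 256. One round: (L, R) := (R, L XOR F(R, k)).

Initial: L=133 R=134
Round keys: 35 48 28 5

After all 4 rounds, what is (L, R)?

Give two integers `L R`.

Answer: 255 195

Derivation:
Round 1 (k=35): L=134 R=220
Round 2 (k=48): L=220 R=193
Round 3 (k=28): L=193 R=255
Round 4 (k=5): L=255 R=195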